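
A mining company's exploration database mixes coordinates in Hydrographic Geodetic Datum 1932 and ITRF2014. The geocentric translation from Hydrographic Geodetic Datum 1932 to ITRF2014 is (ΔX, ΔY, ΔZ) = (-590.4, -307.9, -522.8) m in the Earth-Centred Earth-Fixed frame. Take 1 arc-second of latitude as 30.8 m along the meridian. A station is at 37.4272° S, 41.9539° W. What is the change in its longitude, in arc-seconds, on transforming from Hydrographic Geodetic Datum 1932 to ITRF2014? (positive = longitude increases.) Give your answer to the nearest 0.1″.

sin φ = -0.607753, cos φ = 0.794126, sin λ = -0.668532, cos λ = 0.743683.
East component: ΔE = −sin λ·ΔX + cos λ·ΔY = −(-0.668532)(-590.4) + (0.743683)(-307.9) = -623.68 m.
1° of latitude spans 3600 × 30.80 = 110880 m; at latitude φ, 1° of longitude spans that × cos φ = 88052.7 m, so Δλ = -623.68 / 88052.7 × 3600 = -25.499″.

Δλ = -25.5″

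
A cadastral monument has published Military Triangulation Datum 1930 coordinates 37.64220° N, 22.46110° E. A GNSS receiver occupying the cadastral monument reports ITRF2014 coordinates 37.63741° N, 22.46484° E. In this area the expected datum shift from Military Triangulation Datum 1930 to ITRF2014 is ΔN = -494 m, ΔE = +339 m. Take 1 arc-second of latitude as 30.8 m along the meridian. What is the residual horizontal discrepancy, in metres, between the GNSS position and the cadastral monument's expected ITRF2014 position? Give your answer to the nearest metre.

39 m

Observed coordinate differences: Δφ = -0.00479°, Δλ = +0.00374°.
Converting to metres (1° lat = 110880 m, cos φ = 0.791840): observed ΔN = -531.1 m, observed ΔE = 328.4 m.
Subtracting the expected shift leaves a residual of -531.1 − (-494) = -37.1 m north and 328.4 − (339) = -10.6 m east.
Residual distance = √((-37.1)² + (-10.6)²) = 38.6 m.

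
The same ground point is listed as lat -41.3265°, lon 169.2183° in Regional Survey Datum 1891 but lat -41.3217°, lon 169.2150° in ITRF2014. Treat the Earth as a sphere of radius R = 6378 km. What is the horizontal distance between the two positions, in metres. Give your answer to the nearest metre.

601 m

Δφ = -41.3217° − -41.3265° = +0.0048°; Δλ = 169.2150° − 169.2183° = -0.0033°.
1° along a meridian = πR/180 = 111317 m.
ΔN = Δφ × 111317 = 534.3 m; ΔE = Δλ × 111317 × cos(-41.3265°) = -0.0033 × 111317 × 0.750959 = -275.9 m.
Distance = √(ΔE² + ΔN²) = √((-275.9)² + 534.3²) = 601.3 m.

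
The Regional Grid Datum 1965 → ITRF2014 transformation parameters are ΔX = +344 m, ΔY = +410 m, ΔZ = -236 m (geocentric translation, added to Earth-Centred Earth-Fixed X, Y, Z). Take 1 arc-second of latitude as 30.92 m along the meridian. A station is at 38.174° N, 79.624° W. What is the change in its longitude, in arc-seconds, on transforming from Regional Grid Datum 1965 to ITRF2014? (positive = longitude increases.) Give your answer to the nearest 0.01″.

Δλ = 16.96″

sin φ = 0.618052, cos φ = 0.786137, sin λ = -0.983647, cos λ = 0.180107.
East component: ΔE = −sin λ·ΔX + cos λ·ΔY = −(-0.983647)(344) + (0.180107)(410) = 412.22 m.
1° of latitude spans 3600 × 30.92 = 111312 m; at latitude φ, 1° of longitude spans that × cos φ = 87506.5 m, so Δλ = 412.22 / 87506.5 × 3600 = 16.959″.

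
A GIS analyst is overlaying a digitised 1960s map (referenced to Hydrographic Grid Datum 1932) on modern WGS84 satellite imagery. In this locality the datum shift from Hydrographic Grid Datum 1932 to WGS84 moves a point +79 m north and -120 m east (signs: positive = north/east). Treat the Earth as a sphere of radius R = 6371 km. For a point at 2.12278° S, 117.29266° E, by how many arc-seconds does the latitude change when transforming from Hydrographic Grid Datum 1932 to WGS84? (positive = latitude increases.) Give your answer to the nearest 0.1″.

Δφ = 2.6″

On a sphere of radius R, 1 rad of latitude = R, so Δφ = ΔN / R = 79.0 / 6371000 = 1.2400e-05 rad = 2.558″.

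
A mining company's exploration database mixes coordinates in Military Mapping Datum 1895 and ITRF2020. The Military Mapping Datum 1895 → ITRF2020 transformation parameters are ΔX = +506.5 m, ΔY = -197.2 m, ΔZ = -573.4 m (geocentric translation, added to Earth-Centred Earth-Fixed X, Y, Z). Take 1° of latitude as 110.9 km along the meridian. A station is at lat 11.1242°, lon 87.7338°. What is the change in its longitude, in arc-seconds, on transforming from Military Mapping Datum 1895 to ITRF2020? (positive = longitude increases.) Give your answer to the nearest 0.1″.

Δλ = -17.0″

sin φ = 0.192936, cos φ = 0.981211, sin λ = 0.999218, cos λ = 0.039542.
East component: ΔE = −sin λ·ΔX + cos λ·ΔY = −(0.999218)(506.5) + (0.039542)(-197.2) = -513.90 m.
1° of latitude spans 110900 m; at latitude φ, 1° of longitude spans that × cos φ = 108816.3 m, so Δλ = -513.90 / 108816.3 × 3600 = -17.002″.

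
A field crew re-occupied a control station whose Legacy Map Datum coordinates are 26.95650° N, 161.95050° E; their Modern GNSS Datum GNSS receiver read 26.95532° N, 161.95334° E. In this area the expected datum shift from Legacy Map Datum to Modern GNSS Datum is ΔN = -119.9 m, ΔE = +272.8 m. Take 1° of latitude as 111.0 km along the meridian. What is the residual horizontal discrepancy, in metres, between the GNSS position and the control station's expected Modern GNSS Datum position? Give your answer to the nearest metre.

Observed coordinate differences: Δφ = -0.00118°, Δλ = +0.00284°.
Converting to metres (1° lat = 111000 m, cos φ = 0.891351): observed ΔN = -131.0 m, observed ΔE = 281.0 m.
Subtracting the expected shift leaves a residual of -131.0 − (-119.9) = -11.1 m north and 281.0 − (272.8) = 8.2 m east.
Residual distance = √((-11.1)² + 8.2²) = 13.8 m.

14 m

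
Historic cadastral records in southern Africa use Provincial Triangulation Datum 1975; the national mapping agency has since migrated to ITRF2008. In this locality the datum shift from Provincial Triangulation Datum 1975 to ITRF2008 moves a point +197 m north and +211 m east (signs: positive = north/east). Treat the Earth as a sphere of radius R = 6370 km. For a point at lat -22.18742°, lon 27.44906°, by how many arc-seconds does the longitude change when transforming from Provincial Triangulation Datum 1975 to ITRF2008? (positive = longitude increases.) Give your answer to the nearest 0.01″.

At latitude -22.18742°, cos φ = 0.925954.
One radian of longitude at latitude φ spans R cos φ, so Δλ = ΔE / (R cos φ) = 211.0 / (6370000 × 0.925954) = 3.5773e-05 rad = 7.379″.

Δλ = 7.38″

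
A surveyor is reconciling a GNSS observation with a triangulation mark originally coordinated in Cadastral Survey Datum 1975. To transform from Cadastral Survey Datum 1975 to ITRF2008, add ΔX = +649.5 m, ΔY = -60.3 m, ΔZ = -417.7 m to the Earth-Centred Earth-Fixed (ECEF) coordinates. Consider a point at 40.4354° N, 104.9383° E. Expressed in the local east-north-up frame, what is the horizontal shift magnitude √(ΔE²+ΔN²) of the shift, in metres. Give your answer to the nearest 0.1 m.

635.6 m

At φ = 40.4354°, λ = 104.9383°: sin φ = 0.648590, cos φ = 0.761138, sin λ = 0.966204, cos λ = -0.257779.
ΔE = −sin λ·ΔX + cos λ·ΔY = −(0.966204)·(649.5) + (-0.257779)·(-60.3) = -612.01 m.
ΔN = −sin φ cos λ·ΔX − sin φ sin λ·ΔY + cos φ·ΔZ = −(0.648590)(-0.257779)(649.5) − (0.648590)(0.966204)(-60.3) + (0.761138)(-417.7) = -171.55 m.
Horizontal magnitude = √(ΔE² + ΔN²) = √((-612.01)² + (-171.55)²) = 635.59 m.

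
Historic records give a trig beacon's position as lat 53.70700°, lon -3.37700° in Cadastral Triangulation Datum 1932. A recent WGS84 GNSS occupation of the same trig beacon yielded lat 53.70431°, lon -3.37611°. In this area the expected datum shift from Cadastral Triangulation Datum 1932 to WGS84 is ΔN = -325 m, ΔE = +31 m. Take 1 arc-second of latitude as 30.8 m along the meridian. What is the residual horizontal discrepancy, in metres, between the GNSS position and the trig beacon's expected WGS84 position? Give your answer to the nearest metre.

Observed coordinate differences: Δφ = -0.00269°, Δλ = +0.00089°.
Converting to metres (1° lat = 110880 m, cos φ = 0.591915): observed ΔN = -298.3 m, observed ΔE = 58.4 m.
Subtracting the expected shift leaves a residual of -298.3 − (-325) = 26.7 m north and 58.4 − (31) = 27.4 m east.
Residual distance = √(26.7² + 27.4²) = 38.3 m.

38 m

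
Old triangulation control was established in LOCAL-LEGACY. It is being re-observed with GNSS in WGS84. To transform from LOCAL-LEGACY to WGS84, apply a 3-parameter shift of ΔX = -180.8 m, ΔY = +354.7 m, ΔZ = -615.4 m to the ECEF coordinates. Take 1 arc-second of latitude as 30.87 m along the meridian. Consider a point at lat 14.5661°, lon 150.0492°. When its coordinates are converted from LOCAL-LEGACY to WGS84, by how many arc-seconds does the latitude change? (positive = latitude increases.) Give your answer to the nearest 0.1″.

Δφ = -22.0″

sin φ = 0.251497, cos φ = 0.967858, sin λ = 0.499256, cos λ = -0.866454.
North component: ΔN = −sin φ cos λ·ΔX − sin φ sin λ·ΔY + cos φ·ΔZ = −(0.251497)(-0.866454)(-180.8) − (0.251497)(0.499256)(354.7) + (0.967858)(-615.4) = -679.55 m.
1° of latitude spans 3600 × 30.87 = 111132 m, so Δφ = -679.55 / 111132 × 3600 = -22.013″.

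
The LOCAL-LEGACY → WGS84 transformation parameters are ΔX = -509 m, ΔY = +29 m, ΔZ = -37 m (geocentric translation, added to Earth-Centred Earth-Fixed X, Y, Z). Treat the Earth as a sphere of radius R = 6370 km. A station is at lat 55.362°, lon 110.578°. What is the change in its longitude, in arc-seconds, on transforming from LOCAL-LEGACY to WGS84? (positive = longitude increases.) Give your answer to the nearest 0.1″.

sin φ = 0.822760, cos φ = 0.568390, sin λ = 0.936195, cos λ = -0.351482.
East component: ΔE = −sin λ·ΔX + cos λ·ΔY = −(0.936195)(-509) + (-0.351482)(29) = 466.33 m.
1° of latitude spans πR/180 = 111177 m; at latitude φ, 1° of longitude spans that × cos φ = 63192.1 m, so Δλ = 466.33 / 63192.1 × 3600 = 26.566″.

Δλ = 26.6″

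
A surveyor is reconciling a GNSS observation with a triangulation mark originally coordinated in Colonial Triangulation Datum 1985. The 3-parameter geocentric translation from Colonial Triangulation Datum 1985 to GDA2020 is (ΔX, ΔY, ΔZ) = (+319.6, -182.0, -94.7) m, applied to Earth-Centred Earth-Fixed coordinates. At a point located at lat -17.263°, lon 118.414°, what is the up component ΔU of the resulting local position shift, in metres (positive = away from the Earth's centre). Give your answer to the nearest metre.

ΔU = -270 m

The local up (radial) axis is (cos φ cos λ, cos φ sin λ, sin φ), giving ΔU = -145.227 − 152.864 + 28.103 = -269.99 m.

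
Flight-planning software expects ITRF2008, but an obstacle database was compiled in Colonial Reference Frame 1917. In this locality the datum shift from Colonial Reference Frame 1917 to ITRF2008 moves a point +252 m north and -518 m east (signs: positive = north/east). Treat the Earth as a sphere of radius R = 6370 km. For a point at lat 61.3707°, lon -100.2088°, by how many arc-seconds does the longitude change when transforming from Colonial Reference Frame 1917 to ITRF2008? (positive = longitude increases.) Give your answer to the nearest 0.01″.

Δλ = -35.01″

At latitude 61.3707°, cos φ = 0.479141.
One radian of longitude at latitude φ spans R cos φ, so Δλ = ΔE / (R cos φ) = -518.0 / (6370000 × 0.479141) = -1.6972e-04 rad = -35.007″.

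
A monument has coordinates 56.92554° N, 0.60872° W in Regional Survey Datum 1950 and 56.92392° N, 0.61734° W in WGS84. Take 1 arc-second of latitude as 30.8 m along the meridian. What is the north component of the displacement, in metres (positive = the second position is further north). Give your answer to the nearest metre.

Δφ = 56.92392° − 56.92554° = -0.00162°; Δλ = -0.61734° − -0.60872° = -0.00862°.
1° of latitude = 3600 × 30.80 = 110880 m.
ΔN = Δφ × 110880 = -179.6 m; ΔE = Δλ × 110880 × cos(56.92554°) = -0.00862 × 110880 × 0.545728 = -521.6 m.

ΔN = -180 m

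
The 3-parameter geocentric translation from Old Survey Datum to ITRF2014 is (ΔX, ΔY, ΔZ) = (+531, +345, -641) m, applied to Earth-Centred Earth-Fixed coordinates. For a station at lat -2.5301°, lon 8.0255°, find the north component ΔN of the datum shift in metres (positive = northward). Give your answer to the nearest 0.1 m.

ΔN = -615.0 m

At φ = -2.5301°, λ = 8.0255°: sin φ = -0.044144, cos φ = 0.999025, sin λ = 0.139614, cos λ = 0.990206.
ΔN = −sin φ cos λ·ΔX − sin φ sin λ·ΔY + cos φ·ΔZ = −(-0.044144)(0.990206)(531) − (-0.044144)(0.139614)(345) + (0.999025)(-641) = -615.04 m.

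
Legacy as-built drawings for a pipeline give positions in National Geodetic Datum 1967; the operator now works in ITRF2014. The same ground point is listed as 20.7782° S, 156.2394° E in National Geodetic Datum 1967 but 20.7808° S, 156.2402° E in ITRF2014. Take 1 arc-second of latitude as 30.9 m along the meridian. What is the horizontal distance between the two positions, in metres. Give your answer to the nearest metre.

Δφ = -20.7808° − -20.7782° = -0.0026°; Δλ = 156.2402° − 156.2394° = +0.0008°.
1° of latitude = 3600 × 30.90 = 111240 m.
ΔN = Δφ × 111240 = -289.2 m; ΔE = Δλ × 111240 × cos(-20.7782°) = +0.0008 × 111240 × 0.934961 = 83.2 m.
Distance = √(ΔE² + ΔN²) = √(83.2² + (-289.2)²) = 301.0 m.

301 m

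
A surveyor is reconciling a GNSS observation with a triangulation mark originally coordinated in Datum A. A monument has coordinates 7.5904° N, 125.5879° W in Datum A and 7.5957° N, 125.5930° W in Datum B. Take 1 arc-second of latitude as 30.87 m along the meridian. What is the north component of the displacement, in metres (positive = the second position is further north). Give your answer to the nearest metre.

ΔN = 589 m

Δφ = 7.5957° − 7.5904° = +0.0053°; Δλ = -125.5930° − -125.5879° = -0.0051°.
1° of latitude = 3600 × 30.87 = 111132 m.
ΔN = Δφ × 111132 = 589.0 m; ΔE = Δλ × 111132 × cos(7.5904°) = -0.0051 × 111132 × 0.991238 = -561.8 m.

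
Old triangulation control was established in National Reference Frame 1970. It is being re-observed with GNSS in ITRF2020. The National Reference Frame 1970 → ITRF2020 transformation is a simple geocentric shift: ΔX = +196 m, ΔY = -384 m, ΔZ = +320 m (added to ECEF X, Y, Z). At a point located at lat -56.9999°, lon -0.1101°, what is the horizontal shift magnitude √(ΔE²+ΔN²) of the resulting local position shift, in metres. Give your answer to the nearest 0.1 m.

The local east axis at (φ, λ) is (−sin λ, cos λ, 0), so ΔE = −sin(-0.1101°)·196 + cos(-0.1101°)·(-384) = -383.62 m.
The local north axis is (−sin φ cos λ, −sin φ sin λ, cos φ), giving ΔN = 164.379 + 0.619 + 174.285 = 339.28 m.
Horizontal magnitude = √(ΔE² + ΔN²) = √((-383.62)² + 339.28²) = 512.13 m.

512.1 m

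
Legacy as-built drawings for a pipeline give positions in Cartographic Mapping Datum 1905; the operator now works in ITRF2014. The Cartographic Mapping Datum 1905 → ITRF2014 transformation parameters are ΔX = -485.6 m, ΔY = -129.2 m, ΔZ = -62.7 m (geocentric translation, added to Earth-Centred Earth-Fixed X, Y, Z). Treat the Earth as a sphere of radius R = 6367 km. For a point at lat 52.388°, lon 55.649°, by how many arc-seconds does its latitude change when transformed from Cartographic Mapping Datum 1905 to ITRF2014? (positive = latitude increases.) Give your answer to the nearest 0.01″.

Δφ = 8.53″

sin φ = 0.792162, cos φ = 0.610311, sin λ = 0.825596, cos λ = 0.564261.
North component: ΔN = −sin φ cos λ·ΔX − sin φ sin λ·ΔY + cos φ·ΔZ = −(0.792162)(0.564261)(-485.6) − (0.792162)(0.825596)(-129.2) + (0.610311)(-62.7) = 263.29 m.
1° of latitude spans πR/180 = 111125 m, so Δφ = 263.29 / 111125 × 3600 = 8.529″.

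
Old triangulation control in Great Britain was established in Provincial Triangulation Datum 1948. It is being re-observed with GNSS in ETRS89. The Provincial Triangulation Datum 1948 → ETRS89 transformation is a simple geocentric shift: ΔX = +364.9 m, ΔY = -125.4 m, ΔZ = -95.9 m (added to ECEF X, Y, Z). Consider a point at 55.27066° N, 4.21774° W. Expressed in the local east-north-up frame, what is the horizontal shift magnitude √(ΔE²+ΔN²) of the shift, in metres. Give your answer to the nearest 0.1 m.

374.4 m

The local east axis at (φ, λ) is (−sin λ, cos λ, 0), so ΔE = −sin(-4.21774°)·364.9 + cos(-4.21774°)·(-125.4) = -98.22 m.
The local north axis is (−sin φ cos λ, −sin φ sin λ, cos φ), giving ΔN = -299.082 − 7.580 − 54.634 = -361.30 m.
Horizontal magnitude = √(ΔE² + ΔN²) = √((-98.22)² + (-361.30)²) = 374.41 m.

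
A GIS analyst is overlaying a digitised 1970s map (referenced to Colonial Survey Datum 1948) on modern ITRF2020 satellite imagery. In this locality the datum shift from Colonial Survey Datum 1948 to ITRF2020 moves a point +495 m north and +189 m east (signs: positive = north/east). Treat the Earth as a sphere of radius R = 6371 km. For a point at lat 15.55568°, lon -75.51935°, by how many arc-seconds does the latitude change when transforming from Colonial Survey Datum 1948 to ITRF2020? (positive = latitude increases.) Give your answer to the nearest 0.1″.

On a sphere of radius R, 1 rad of latitude = R, so Δφ = ΔN / R = 495.0 / 6371000 = 7.7696e-05 rad = 16.026″.

Δφ = 16.0″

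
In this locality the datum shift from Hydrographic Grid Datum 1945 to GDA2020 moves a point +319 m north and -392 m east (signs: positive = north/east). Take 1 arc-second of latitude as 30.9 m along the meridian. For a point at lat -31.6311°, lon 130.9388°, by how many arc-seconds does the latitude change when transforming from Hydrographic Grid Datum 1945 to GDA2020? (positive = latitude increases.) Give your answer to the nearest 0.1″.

1″ of latitude = 30.90 m, so Δφ = 319.0 / 30.90 = 10.324″.

Δφ = 10.3″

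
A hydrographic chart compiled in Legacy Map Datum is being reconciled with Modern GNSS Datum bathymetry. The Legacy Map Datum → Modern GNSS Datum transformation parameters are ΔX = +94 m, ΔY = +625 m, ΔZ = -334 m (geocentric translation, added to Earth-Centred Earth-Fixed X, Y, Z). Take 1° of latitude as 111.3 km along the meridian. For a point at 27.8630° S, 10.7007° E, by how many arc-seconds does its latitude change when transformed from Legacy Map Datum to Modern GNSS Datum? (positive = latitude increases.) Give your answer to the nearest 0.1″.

sin φ = -0.467359, cos φ = 0.884068, sin λ = 0.185679, cos λ = 0.982611.
North component: ΔN = −sin φ cos λ·ΔX − sin φ sin λ·ΔY + cos φ·ΔZ = −(-0.467359)(0.982611)(94) − (-0.467359)(0.185679)(625) + (0.884068)(-334) = -197.87 m.
1° of latitude spans 111300 m, so Δφ = -197.87 / 111300 × 3600 = -6.400″.

Δφ = -6.4″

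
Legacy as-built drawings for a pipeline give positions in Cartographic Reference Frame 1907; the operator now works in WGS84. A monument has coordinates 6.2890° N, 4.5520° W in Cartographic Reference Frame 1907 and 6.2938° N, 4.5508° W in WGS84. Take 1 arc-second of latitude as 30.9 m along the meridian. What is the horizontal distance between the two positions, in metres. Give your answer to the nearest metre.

Δφ = 6.2938° − 6.2890° = +0.0048°; Δλ = -4.5508° − -4.5520° = +0.0012°.
1° of latitude = 3600 × 30.90 = 111240 m.
ΔN = Δφ × 111240 = 534.0 m; ΔE = Δλ × 111240 × cos(6.2890°) = +0.0012 × 111240 × 0.993982 = 132.7 m.
Distance = √(ΔE² + ΔN²) = √(132.7² + 534.0²) = 550.2 m.

550 m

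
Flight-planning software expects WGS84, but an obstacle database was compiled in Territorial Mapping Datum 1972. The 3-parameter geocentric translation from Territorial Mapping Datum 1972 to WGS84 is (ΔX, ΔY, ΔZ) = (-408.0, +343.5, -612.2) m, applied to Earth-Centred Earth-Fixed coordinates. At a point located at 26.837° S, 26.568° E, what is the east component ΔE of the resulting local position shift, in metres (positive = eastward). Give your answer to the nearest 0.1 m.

ΔE = 489.7 m

The local east axis at (φ, λ) is (−sin λ, cos λ, 0), so ΔE = −sin(26.568°)·(-408.0) + cos(26.568°)·343.5 = 489.71 m.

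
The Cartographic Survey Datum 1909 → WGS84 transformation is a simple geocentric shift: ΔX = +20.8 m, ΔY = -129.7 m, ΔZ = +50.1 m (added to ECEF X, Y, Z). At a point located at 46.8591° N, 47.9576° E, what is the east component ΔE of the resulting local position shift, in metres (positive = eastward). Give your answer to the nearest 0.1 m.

The local east axis at (φ, λ) is (−sin λ, cos λ, 0), so ΔE = −sin(47.9576°)·20.8 + cos(47.9576°)·(-129.7) = -102.30 m.

ΔE = -102.3 m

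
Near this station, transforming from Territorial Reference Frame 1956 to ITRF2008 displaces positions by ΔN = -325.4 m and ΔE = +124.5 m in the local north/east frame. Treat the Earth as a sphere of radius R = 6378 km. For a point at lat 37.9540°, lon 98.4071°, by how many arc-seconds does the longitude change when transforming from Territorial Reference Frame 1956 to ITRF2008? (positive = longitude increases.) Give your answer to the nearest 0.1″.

At latitude 37.9540°, cos φ = 0.788505.
One radian of longitude at latitude φ spans R cos φ, so Δλ = ΔE / (R cos φ) = 124.5 / (6378000 × 0.788505) = 2.4756e-05 rad = 5.106″.

Δλ = 5.1″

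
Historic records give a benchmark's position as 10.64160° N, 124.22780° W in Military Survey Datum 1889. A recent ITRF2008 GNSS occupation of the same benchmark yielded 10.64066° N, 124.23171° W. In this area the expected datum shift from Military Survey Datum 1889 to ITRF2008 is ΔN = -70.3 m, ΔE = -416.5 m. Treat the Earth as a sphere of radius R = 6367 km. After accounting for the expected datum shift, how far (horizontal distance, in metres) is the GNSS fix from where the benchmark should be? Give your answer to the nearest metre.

36 m

Observed coordinate differences: Δφ = -0.00094°, Δλ = -0.00391°.
Converting to metres (1° lat = 111125 m, cos φ = 0.982802): observed ΔN = -104.5 m, observed ΔE = -427.0 m.
Subtracting the expected shift leaves a residual of -104.5 − (-70.3) = -34.2 m north and -427.0 − (-416.5) = -10.5 m east.
Residual distance = √((-34.2)² + (-10.5)²) = 35.7 m.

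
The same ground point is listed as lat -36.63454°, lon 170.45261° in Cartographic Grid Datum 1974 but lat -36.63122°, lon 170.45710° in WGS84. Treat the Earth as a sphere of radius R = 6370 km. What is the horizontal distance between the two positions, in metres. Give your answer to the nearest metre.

Δφ = -36.63122° − -36.63454° = +0.00332°; Δλ = 170.45710° − 170.45261° = +0.00449°.
1° along a meridian = πR/180 = 111177 m.
ΔN = Δφ × 111177 = 369.1 m; ΔE = Δλ × 111177 × cos(-36.63454°) = +0.00449 × 111177 × 0.802458 = 400.6 m.
Distance = √(ΔE² + ΔN²) = √(400.6² + 369.1²) = 544.7 m.

545 m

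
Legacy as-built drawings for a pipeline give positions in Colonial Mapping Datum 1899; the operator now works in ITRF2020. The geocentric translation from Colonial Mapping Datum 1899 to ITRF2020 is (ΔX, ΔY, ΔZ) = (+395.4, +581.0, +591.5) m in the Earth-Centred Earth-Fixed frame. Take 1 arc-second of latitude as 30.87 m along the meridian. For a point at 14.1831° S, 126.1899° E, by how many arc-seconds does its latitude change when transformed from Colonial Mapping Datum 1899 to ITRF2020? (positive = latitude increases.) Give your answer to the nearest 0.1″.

Δφ = 20.4″

sin φ = -0.245021, cos φ = 0.969518, sin λ = 0.807064, cos λ = -0.590463.
North component: ΔN = −sin φ cos λ·ΔX − sin φ sin λ·ΔY + cos φ·ΔZ = −(-0.245021)(-0.590463)(395.4) − (-0.245021)(0.807064)(581.0) + (0.969518)(591.5) = 631.16 m.
1° of latitude spans 3600 × 30.87 = 111132 m, so Δφ = 631.16 / 111132 × 3600 = 20.446″.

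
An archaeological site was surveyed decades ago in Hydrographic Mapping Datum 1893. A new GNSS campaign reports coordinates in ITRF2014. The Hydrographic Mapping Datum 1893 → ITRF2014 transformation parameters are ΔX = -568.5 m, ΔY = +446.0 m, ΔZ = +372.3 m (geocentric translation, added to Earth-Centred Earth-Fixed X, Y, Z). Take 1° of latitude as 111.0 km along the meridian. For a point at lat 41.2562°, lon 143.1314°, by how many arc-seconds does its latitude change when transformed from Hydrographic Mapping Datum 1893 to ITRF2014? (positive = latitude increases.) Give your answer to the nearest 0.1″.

Δφ = -6.4″

sin φ = 0.659427, cos φ = 0.751768, sin λ = 0.599982, cos λ = -0.800014.
North component: ΔN = −sin φ cos λ·ΔX − sin φ sin λ·ΔY + cos φ·ΔZ = −(0.659427)(-0.800014)(-568.5) − (0.659427)(0.599982)(446.0) + (0.751768)(372.3) = -196.49 m.
1° of latitude spans 111000 m, so Δφ = -196.49 / 111000 × 3600 = -6.373″.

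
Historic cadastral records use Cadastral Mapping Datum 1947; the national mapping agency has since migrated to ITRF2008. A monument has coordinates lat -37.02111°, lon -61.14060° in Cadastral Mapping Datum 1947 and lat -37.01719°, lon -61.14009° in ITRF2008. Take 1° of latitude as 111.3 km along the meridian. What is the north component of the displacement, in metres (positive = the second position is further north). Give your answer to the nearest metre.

Δφ = -37.01719° − -37.02111° = +0.00392°; Δλ = -61.14009° − -61.14060° = +0.00051°.
ΔN = Δφ × 111300 = 436.3 m; ΔE = Δλ × 111300 × cos(-37.02111°) = +0.00051 × 111300 × 0.798414 = 45.3 m.

ΔN = 436 m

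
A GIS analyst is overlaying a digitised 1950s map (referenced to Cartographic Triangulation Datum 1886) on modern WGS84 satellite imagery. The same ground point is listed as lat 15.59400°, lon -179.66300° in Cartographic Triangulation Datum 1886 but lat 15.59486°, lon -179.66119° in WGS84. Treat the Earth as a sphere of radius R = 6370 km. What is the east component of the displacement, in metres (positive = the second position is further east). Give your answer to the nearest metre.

Δφ = 15.59486° − 15.59400° = +0.00086°; Δλ = -179.66119° − -179.66300° = +0.00181°.
1° along a meridian = πR/180 = 111177 m.
ΔN = Δφ × 111177 = 95.6 m; ΔE = Δλ × 111177 × cos(15.59400°) = +0.00181 × 111177 × 0.963191 = 193.8 m.

ΔE = 194 m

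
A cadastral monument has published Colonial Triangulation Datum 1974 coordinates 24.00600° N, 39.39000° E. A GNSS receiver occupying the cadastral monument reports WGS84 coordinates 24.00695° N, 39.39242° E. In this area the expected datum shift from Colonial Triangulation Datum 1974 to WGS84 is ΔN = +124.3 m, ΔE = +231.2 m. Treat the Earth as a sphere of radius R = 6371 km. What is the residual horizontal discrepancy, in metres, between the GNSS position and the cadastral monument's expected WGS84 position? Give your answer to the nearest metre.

Observed coordinate differences: Δφ = +0.00095°, Δλ = +0.00242°.
Converting to metres (1° lat = 111195 m, cos φ = 0.913503): observed ΔN = 105.6 m, observed ΔE = 245.8 m.
Subtracting the expected shift leaves a residual of 105.6 − (124.3) = -18.7 m north and 245.8 − (231.2) = 14.6 m east.
Residual distance = √((-18.7)² + 14.6²) = 23.7 m.

24 m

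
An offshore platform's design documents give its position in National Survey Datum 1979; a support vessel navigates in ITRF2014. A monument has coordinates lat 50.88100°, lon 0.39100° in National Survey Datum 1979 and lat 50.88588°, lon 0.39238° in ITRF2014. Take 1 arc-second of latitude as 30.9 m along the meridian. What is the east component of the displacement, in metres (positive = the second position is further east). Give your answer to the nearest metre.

Δφ = 50.88588° − 50.88100° = +0.00488°; Δλ = 0.39238° − 0.39100° = +0.00138°.
1° of latitude = 3600 × 30.90 = 111240 m.
ΔN = Δφ × 111240 = 542.9 m; ΔE = Δλ × 111240 × cos(50.88100°) = +0.00138 × 111240 × 0.630933 = 96.9 m.

ΔE = 97 m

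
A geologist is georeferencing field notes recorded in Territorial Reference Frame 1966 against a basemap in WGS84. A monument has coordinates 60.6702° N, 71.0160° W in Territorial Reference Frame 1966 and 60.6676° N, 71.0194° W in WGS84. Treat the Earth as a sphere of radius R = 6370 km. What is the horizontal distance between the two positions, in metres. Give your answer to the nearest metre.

343 m

Δφ = 60.6676° − 60.6702° = -0.0026°; Δλ = -71.0194° − -71.0160° = -0.0034°.
1° along a meridian = πR/180 = 111177 m.
ΔN = Δφ × 111177 = -289.1 m; ΔE = Δλ × 111177 × cos(60.6702°) = -0.0034 × 111177 × 0.489836 = -185.2 m.
Distance = √(ΔE² + ΔN²) = √((-185.2)² + (-289.1)²) = 343.3 m.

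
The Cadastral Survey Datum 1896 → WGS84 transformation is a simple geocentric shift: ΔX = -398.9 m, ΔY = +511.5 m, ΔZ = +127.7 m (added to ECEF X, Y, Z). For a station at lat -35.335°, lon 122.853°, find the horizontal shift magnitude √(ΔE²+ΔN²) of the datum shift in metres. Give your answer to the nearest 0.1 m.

481.3 m

The local east axis at (φ, λ) is (−sin λ, cos λ, 0), so ΔE = −sin(122.853°)·(-398.9) + cos(122.853°)·511.5 = 57.62 m.
The local north axis is (−sin φ cos λ, −sin φ sin λ, cos φ), giving ΔN = 125.155 + 248.516 + 104.176 = 477.85 m.
Horizontal magnitude = √(ΔE² + ΔN²) = √(57.62² + 477.85²) = 481.31 m.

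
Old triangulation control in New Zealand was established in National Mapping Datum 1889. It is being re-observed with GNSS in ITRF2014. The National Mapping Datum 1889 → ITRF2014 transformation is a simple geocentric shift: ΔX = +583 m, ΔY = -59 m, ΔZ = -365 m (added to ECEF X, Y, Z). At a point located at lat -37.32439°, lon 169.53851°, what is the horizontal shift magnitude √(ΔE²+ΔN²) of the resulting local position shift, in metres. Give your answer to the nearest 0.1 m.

646.1 m

At φ = -37.32439°, λ = 169.53851°: sin φ = -0.606327, cos φ = 0.795215, sin λ = 0.181575, cos λ = -0.983377.
ΔE = −sin λ·ΔX + cos λ·ΔY = −(0.181575)·(583) + (-0.983377)·(-59) = -47.84 m.
ΔN = −sin φ cos λ·ΔX − sin φ sin λ·ΔY + cos φ·ΔZ = −(-0.606327)(-0.983377)(583) − (-0.606327)(0.181575)(-59) + (0.795215)(-365) = -644.36 m.
Horizontal magnitude = √(ΔE² + ΔN²) = √((-47.84)² + (-644.36)²) = 646.14 m.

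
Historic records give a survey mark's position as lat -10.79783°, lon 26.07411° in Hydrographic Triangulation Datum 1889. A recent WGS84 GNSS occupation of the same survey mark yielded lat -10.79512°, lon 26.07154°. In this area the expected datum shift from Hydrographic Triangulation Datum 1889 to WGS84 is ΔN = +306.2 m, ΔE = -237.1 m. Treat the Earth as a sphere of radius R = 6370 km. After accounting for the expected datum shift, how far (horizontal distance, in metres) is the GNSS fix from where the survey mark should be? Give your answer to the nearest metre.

44 m

Observed coordinate differences: Δφ = +0.00271°, Δλ = -0.00257°.
Converting to metres (1° lat = 111177 m, cos φ = 0.982294): observed ΔN = 301.3 m, observed ΔE = -280.7 m.
Subtracting the expected shift leaves a residual of 301.3 − (306.2) = -4.9 m north and -280.7 − (-237.1) = -43.6 m east.
Residual distance = √((-4.9)² + (-43.6)²) = 43.8 m.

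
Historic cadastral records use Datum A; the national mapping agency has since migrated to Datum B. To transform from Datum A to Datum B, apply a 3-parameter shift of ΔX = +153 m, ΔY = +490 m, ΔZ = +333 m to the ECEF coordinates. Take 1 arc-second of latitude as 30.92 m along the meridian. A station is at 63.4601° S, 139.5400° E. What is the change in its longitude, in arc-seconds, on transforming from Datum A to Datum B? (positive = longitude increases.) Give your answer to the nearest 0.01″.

Δλ = -34.17″

sin φ = -0.894623, cos φ = 0.446821, sin λ = 0.648917, cos λ = -0.760859.
East component: ΔE = −sin λ·ΔX + cos λ·ΔY = −(0.648917)(153) + (-0.760859)(490) = -472.11 m.
1° of latitude spans 3600 × 30.92 = 111312 m; at latitude φ, 1° of longitude spans that × cos φ = 49736.5 m, so Δλ = -472.11 / 49736.5 × 3600 = -34.172″.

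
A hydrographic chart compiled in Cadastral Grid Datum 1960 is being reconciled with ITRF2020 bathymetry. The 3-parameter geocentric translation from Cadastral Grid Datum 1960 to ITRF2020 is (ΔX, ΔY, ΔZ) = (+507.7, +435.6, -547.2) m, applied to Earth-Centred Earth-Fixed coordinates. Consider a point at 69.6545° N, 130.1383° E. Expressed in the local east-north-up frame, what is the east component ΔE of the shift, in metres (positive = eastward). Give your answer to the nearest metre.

ΔE = -669 m

The local east axis at (φ, λ) is (−sin λ, cos λ, 0), so ΔE = −sin(130.1383°)·507.7 + cos(130.1383°)·435.6 = -668.93 m.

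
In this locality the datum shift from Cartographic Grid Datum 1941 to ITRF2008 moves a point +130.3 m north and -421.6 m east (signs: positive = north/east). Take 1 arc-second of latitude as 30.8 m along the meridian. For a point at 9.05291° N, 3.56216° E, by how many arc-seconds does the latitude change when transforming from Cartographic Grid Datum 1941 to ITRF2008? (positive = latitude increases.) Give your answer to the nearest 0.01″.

1″ of latitude = 30.80 m, so Δφ = 130.3 / 30.80 = 4.231″.

Δφ = 4.23″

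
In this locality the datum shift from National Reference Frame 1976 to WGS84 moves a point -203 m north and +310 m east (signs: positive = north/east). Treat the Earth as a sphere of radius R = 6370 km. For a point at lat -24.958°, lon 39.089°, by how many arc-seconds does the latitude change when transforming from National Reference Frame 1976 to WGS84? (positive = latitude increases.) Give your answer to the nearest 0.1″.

Δφ = -6.6″

On a sphere of radius R, 1 rad of latitude = R, so Δφ = ΔN / R = -203.0 / 6370000 = -3.1868e-05 rad = -6.573″.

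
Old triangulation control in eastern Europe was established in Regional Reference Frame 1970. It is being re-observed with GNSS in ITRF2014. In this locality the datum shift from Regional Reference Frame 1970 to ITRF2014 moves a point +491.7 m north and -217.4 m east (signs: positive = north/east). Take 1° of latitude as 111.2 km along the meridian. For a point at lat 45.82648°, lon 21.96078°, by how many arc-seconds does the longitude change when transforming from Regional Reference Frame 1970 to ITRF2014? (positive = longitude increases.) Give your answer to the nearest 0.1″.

Δλ = -10.1″

At latitude 45.82648°, cos φ = 0.696834.
1° of longitude at this latitude = 111.2 × cos φ = 77.49 km, so Δλ = -217.4 / 77487.9 = -0.0028056° = -10.100″.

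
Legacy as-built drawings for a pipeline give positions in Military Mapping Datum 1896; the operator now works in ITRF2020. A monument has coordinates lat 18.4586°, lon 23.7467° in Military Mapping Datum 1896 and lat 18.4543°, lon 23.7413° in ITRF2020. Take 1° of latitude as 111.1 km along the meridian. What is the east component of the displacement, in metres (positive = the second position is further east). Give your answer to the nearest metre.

Δφ = 18.4543° − 18.4586° = -0.0043°; Δλ = 23.7413° − 23.7467° = -0.0054°.
ΔN = Δφ × 111100 = -477.7 m; ΔE = Δλ × 111100 × cos(18.4586°) = -0.0054 × 111100 × 0.948553 = -569.1 m.

ΔE = -569 m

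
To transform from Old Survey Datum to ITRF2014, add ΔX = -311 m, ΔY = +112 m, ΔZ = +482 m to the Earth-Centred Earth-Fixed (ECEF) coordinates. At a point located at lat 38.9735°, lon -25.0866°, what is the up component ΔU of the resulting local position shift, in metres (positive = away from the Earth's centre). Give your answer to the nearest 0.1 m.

ΔU = 47.3 m

The local up (radial) axis is (cos φ cos λ, cos φ sin λ, sin φ), giving ΔU = -218.975 − 36.918 + 303.159 = 47.27 m.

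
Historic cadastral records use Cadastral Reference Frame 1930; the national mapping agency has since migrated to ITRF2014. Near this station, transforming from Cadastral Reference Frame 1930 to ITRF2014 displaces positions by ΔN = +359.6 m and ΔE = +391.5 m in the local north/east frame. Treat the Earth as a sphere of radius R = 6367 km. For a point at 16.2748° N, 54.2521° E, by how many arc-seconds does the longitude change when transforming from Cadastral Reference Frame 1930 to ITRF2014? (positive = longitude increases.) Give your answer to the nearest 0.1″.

At latitude 16.2748°, cos φ = 0.959929.
One radian of longitude at latitude φ spans R cos φ, so Δλ = ΔE / (R cos φ) = 391.5 / (6367000 × 0.959929) = 6.4056e-05 rad = 13.212″.

Δλ = 13.2″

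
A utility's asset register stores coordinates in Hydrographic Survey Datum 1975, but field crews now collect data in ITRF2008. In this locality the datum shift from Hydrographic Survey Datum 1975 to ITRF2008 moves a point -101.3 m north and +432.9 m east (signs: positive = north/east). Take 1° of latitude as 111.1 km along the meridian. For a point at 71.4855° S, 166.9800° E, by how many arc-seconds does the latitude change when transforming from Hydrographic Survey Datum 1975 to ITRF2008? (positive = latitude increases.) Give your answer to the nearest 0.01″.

1° of latitude = 111.1 km, so Δφ = -101.3 / 111100 = -0.0009118° = -3.282″.

Δφ = -3.28″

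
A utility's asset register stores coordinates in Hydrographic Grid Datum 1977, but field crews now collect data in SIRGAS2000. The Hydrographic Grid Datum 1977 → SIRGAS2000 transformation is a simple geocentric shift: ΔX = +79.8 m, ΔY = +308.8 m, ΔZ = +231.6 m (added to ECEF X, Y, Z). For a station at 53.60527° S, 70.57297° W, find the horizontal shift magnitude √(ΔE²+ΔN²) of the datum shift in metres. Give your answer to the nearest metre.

At φ = -53.60527°, λ = -70.57297°: sin φ = -0.804948, cos φ = 0.593345, sin λ = -0.943066, cos λ = 0.332606.
ΔE = −sin λ·ΔX + cos λ·ΔY = −(-0.943066)·(79.8) + (0.332606)·(308.8) = 177.97 m.
ΔN = −sin φ cos λ·ΔX − sin φ sin λ·ΔY + cos φ·ΔZ = −(-0.804948)(0.332606)(79.8) − (-0.804948)(-0.943066)(308.8) + (0.593345)(231.6) = -75.63 m.
Horizontal magnitude = √(ΔE² + ΔN²) = √(177.97² + (-75.63)²) = 193.37 m.

193 m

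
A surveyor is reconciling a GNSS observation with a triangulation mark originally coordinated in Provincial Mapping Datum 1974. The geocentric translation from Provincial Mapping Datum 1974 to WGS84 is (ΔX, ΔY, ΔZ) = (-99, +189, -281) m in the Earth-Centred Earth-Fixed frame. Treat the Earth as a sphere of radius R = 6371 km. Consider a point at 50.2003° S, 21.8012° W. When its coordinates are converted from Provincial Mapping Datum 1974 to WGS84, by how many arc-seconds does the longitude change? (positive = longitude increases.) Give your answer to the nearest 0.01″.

Δλ = 7.02″

sin φ = -0.768287, cos φ = 0.640106, sin λ = -0.371387, cos λ = 0.928478.
East component: ΔE = −sin λ·ΔX + cos λ·ΔY = −(-0.371387)(-99) + (0.928478)(189) = 138.72 m.
1° of latitude spans πR/180 = 111195 m; at latitude φ, 1° of longitude spans that × cos φ = 71176.5 m, so Δλ = 138.72 / 71176.5 × 3600 = 7.016″.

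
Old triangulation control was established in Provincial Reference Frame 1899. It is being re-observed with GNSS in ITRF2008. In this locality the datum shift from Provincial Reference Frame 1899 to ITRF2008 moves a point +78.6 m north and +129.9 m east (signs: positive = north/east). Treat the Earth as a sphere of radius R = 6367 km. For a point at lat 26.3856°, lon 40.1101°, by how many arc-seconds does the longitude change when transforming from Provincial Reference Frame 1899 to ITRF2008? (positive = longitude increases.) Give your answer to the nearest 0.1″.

At latitude 26.3856°, cos φ = 0.895823.
One radian of longitude at latitude φ spans R cos φ, so Δλ = ΔE / (R cos φ) = 129.9 / (6367000 × 0.895823) = 2.2775e-05 rad = 4.698″.

Δλ = 4.7″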